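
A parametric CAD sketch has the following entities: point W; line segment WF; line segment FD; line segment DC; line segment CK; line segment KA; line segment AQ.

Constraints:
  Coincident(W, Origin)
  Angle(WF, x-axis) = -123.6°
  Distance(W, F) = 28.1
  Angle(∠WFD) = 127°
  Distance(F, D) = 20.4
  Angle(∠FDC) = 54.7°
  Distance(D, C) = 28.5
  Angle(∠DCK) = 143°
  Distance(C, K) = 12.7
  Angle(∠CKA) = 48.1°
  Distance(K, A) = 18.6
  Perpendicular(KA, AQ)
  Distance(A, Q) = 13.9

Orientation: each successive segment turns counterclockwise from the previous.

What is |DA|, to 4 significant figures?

23.28

W is at the origin; WF runs at -123.6° with length 28.1, so F = (-15.55, -23.41). ∠WFD = 127.0° gives FD at -70.60° from the x-axis; with |FD| = 20.4, D = (-8.774, -42.65). ∠FDC = 54.7° gives DC at 54.70° from the x-axis; with |DC| = 28.5, C = (7.695, -19.39). ∠DCK = 143.0° gives CK at 91.70° from the x-axis; with |CK| = 12.7, K = (7.318, -6.692). ∠CKA = 48.1° gives KA at -136.4° from the x-axis; with |KA| = 18.6, A = (-6.152, -19.52). Then |DA| = |A − D| = 23.28.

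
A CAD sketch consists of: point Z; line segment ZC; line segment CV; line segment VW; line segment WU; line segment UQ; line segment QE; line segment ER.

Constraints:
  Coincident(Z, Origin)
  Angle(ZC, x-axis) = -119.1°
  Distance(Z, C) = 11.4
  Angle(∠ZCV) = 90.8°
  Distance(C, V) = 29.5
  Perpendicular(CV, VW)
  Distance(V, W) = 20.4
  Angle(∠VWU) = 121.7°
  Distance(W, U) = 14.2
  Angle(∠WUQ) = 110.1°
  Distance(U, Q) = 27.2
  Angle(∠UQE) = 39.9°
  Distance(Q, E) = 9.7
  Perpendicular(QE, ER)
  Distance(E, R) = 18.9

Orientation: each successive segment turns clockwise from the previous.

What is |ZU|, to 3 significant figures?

24.1

Z is at the origin; ZC runs at -119.1° with length 11.4, so C = (-5.54, -9.96). ∠ZCV = 90.8° gives CV at 152° from the x-axis; with |CV| = 29.5, V = (-31.5, 4.02). CV ⟂ VW, so VW runs at 61.7°; with |VW| = 20.4, W = (-21.8, 22.0). ∠VWU = 121.7° gives WU at 3.40° from the x-axis; with |WU| = 14.2, U = (-7.67, 22.8). Then |ZU| = |U − Z| = 24.1.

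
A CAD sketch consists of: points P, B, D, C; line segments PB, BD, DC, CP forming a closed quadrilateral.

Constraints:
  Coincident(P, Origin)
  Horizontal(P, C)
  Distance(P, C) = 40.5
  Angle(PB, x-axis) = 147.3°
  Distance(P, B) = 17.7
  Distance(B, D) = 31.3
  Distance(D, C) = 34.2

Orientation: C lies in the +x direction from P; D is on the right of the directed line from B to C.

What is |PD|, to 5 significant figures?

14.151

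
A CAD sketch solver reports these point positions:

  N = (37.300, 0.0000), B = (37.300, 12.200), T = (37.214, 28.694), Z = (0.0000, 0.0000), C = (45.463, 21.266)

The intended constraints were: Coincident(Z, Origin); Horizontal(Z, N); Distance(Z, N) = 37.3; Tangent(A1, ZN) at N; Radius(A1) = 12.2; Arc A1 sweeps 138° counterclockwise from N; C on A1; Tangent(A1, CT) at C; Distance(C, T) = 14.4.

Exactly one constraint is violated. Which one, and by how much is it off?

Distance(C, T) = 14.4 — off by 3.30.

Z = (0.00, 0.00) ✓; Z.y = 0.00, N.y = 0.00 ✓; |ZN| = 37.30 ✓; ∠(BN, NZ) = 90.00° ✓; |BN| = 12.20 ✓; bearing(B→C) − bearing(B→N) = 138.0° ✓; |BC| = 12.20 ✓; ∠(BC, CT) = 90.00° ✓; |CT| = 11.10 ✗.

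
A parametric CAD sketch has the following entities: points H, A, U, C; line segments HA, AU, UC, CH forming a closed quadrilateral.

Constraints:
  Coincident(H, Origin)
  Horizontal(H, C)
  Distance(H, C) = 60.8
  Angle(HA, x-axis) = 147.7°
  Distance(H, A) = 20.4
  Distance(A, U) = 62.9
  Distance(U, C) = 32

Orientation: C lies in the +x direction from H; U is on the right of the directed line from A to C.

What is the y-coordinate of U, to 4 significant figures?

-21.21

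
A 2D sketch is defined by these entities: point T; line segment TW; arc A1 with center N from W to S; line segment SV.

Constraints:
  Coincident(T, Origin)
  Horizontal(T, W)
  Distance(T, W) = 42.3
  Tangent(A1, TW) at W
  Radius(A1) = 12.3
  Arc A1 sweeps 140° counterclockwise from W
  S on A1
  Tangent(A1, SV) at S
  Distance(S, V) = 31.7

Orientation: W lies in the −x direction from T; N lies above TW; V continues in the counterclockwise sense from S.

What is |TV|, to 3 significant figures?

72.2

T is at the origin; TW is horizontal with |TW| = 42.3 and W on the −x side, so W = (-42.3, 0.00). Since A1 is tangent to TW there, NW ⟂ TW, so N = W + (0, 12.3) = (-42.3, 12.3). On A1, W sits at bearing -90° from N; a 140° counterclockwise sweep puts S at bearing 50°, so S = N + 12.3·(cos 50°, sin 50°) = (-34.4, 21.7). Since A1 is tangent to SV there, NS ⟂ SV, so SV runs along (−sin 50°, cos 50°); with |SV| = 31.7, V = (-58.7, 42.1). Then |TV| = |V − T| = 72.2.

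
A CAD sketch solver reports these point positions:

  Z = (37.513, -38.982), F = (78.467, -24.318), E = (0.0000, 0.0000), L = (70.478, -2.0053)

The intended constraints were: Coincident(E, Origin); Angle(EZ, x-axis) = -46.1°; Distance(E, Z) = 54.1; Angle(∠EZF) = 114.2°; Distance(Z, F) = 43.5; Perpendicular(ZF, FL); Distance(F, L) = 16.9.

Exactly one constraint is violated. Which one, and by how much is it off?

Distance(F, L) = 16.9 — off by 6.80.

E = (0.00, 0.00) ✓; EZ at -46.10° ✓; |EZ| = 54.10 ✓; ∠EZF = 114.2° ✓; |ZF| = 43.50 ✓; ∠(ZF, FL) = 90.00° ✓; |FL| = 23.70 ✗.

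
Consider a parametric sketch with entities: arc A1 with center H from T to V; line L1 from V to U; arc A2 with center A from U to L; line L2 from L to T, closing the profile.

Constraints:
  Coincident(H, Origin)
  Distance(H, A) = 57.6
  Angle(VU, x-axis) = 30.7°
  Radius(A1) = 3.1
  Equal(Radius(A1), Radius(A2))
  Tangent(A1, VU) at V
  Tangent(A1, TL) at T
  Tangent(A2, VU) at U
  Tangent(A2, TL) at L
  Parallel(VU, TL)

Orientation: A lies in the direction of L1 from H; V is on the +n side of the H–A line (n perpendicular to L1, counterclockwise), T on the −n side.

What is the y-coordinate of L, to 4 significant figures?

26.74

The slot axis is L1's direction at 30.7°, so u = (cos 30.7°, sin 30.7°) = (0.8599, 0.5105) and n = (−sin 30.7°, cos 30.7°) = (-0.5105, 0.8599). H is at the origin and A lies 57.6 along u from H, so A = 57.6·u = (49.53, 29.41). Tangency of A1 to both parallel lines with radius 3.1 puts V and T at H ± 3.1·n: V = (-1.583, 2.666), T = (1.583, -2.666). Equal radii place U and L the same way about A: U = A + 3.1·n = (47.94, 32.07), L = A − 3.1·n = (51.11, 26.74). So L.y = 26.74.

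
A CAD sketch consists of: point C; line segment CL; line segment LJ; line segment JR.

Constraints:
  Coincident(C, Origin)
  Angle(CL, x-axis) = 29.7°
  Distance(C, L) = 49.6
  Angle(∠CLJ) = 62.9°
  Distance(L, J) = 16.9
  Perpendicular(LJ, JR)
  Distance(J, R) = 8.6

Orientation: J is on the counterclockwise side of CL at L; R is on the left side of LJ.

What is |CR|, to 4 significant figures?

36.01

C is at the origin; CL runs at 29.7° with length 49.6, so L = 49.6·(cos 29.7°, sin 29.7°) = (43.08, 24.57). ∠CLJ = 62.9°, so LJ runs at 29.7° + (180° − 62.9°) = 146.8° from the x-axis; with |LJ| = 16.9, J = L + 16.9·(cos 146.8°, sin 146.8°) = (28.94, 33.83). LJ is perpendicular to JR; with |JR| = 8.6 on the left of LJ, R = J + 8.6·(-0.5476, -0.8368) = (24.23, 26.63). Then |CR| = |R − C| = 36.01.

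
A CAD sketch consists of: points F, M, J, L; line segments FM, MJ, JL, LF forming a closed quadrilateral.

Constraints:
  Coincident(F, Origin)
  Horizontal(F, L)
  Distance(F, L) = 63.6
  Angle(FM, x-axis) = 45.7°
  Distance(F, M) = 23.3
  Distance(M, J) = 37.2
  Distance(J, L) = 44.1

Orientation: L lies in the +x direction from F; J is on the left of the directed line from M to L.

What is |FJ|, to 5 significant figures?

60.401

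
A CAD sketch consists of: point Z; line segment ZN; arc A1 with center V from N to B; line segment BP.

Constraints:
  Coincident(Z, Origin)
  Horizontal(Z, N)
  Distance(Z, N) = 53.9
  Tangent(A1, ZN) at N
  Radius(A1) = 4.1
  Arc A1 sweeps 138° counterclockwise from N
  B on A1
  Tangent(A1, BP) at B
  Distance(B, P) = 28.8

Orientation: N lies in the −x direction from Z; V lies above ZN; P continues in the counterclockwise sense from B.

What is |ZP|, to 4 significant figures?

77.22

Z is at the origin; ZN is horizontal with |ZN| = 53.9 and N on the −x side, so N = (-53.90, 0.000). Since A1 is tangent to ZN there, VN ⟂ ZN, so V = N + (0, 4.1) = (-53.90, 4.100). On A1, N sits at bearing -90° from V; a 138° counterclockwise sweep puts B at bearing 48°, so B = V + 4.1·(cos 48°, sin 48°) = (-51.16, 7.147). The tangent condition forces VB to be normal to BP, so BP runs along (−sin 48°, cos 48°); with |BP| = 28.8, P = (-72.56, 26.42). Then |ZP| = |P − Z| = 77.22.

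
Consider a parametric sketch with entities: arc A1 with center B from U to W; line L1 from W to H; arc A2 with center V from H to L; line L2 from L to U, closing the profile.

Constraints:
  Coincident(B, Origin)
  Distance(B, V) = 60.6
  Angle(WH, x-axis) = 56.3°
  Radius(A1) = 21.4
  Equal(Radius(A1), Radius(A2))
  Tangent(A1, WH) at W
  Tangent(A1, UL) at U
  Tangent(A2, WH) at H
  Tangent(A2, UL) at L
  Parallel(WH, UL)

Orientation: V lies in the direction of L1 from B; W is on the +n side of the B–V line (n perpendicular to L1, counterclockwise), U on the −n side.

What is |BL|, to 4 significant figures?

64.27

The slot axis is L1's direction at 56.3°, so u = (cos 56.3°, sin 56.3°) = (0.5548, 0.8320) and n = (−sin 56.3°, cos 56.3°) = (-0.8320, 0.5548). B is at the origin and V lies 60.6 along u from B, so V = 60.6·u = (33.62, 50.42). Tangency of A1 to both parallel lines with radius 21.4 puts W and U at B ± 21.4·n: W = (-17.80, 11.87), U = (17.80, -11.87). Equal radii place H and L the same way about V: H = V + 21.4·n = (15.82, 62.29), L = V − 21.4·n = (51.43, 38.54). Then |BL| = |L − B| = 64.27.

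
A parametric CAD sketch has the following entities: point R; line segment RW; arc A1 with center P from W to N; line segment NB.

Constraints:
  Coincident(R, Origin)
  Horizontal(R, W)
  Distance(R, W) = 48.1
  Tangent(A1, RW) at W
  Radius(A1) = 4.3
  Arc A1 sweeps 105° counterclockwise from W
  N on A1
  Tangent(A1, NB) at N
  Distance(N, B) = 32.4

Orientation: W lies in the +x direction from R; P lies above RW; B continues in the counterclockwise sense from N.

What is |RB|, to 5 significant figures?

57.201

R is at the origin; RW is horizontal with |RW| = 48.1 and W on the +x side, so W = (48.100, 0.0000). Since A1 is tangent to RW there, PW ⟂ RW, so P = W + (0, 4.3) = (48.100, 4.3000). On A1, W sits at bearing -90° from P; a 105° counterclockwise sweep puts N at bearing 15°, so N = P + 4.3·(cos 15°, sin 15°) = (52.253, 5.4129). A1 meets NB tangentially, so PN is at right angles to NB, so NB runs along (−sin 15°, cos 15°); with |NB| = 32.4, B = (43.868, 36.709). Then |RB| = |B − R| = 57.201.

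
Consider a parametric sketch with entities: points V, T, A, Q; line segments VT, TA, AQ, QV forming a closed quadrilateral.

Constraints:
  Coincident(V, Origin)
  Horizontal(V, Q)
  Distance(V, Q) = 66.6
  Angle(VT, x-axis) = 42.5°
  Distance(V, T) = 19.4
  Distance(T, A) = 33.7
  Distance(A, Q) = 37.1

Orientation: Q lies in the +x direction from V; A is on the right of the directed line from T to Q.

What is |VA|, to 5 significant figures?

36.043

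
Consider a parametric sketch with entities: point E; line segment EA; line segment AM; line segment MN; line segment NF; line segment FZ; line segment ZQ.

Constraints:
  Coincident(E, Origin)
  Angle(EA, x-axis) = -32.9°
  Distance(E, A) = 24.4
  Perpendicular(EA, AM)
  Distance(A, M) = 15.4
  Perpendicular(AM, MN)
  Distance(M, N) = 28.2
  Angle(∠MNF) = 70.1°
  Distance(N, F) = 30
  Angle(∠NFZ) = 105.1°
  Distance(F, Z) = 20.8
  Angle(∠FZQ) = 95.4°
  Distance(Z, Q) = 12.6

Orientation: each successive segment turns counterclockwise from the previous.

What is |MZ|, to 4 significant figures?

26.61

E is at the origin; EA runs at -32.9° with length 24.4, so A = (20.49, -13.25). EA ⟂ AM, so AM runs at 57.10°; with |AM| = 15.4, M = (28.85, -0.3233). AM ⟂ MN, so MN runs at 147.1°; with |MN| = 28.2, N = (5.174, 14.99). ∠MNF = 70.1° gives NF at -103.0° from the x-axis; with |NF| = 30.0, F = (-1.574, -14.24). ∠NFZ = 105.1° gives FZ at -28.10° from the x-axis; with |FZ| = 20.8, Z = (16.77, -24.03). Then |MZ| = |Z − M| = 26.61.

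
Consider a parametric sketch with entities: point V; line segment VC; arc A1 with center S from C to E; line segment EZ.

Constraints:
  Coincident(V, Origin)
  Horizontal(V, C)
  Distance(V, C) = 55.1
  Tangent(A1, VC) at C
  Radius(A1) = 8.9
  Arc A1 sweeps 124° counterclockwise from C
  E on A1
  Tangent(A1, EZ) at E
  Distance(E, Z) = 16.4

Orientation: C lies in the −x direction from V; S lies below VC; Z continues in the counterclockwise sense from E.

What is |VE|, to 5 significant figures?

64.001

V is at the origin; VC is horizontal with |VC| = 55.1 and C on the −x side, so C = (-55.100, 0.0000). The tangent condition forces SC to be normal to VC, so S = C + (0, -8.9) = (-55.100, -8.9000). On A1, C sits at bearing 90° from S; a 124° counterclockwise sweep puts E at bearing 214°, so E = S + 8.9·(cos 214°, sin 214°) = (-62.478, -13.877). Then |VE| = |E − V| = 64.001.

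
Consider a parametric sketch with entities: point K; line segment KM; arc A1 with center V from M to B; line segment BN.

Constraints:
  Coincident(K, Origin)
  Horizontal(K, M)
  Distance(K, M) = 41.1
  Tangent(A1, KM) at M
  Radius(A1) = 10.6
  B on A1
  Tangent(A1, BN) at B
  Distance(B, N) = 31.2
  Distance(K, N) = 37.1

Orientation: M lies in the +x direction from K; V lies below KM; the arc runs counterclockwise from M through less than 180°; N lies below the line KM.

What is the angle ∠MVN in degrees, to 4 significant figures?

132.8°

Checks: |VB| = 10.60 ✓; ∠(VB, BN) = 90.00° ✓; |BN| = 31.20 ✓; |KN| = 37.10 ✓.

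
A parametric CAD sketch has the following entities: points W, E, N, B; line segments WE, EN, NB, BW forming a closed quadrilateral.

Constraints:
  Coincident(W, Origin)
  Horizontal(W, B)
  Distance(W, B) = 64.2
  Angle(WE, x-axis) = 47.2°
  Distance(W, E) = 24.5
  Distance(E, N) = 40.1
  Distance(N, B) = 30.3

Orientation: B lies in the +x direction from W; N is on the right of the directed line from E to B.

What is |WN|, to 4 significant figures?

41.44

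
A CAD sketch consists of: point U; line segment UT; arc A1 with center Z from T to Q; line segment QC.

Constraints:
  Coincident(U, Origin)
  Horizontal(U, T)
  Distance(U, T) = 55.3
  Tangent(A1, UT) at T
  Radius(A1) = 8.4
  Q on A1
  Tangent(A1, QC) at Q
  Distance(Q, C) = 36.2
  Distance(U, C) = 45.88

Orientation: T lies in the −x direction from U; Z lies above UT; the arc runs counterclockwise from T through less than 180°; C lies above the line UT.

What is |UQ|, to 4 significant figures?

48.27

Checks: U = (0.00, 0.00) ✓; |ZQ| = 8.400 ✓; ∠(ZQ, QC) = 90.00° ✓; |QC| = 36.20 ✓; |UC| = 45.88 ✓.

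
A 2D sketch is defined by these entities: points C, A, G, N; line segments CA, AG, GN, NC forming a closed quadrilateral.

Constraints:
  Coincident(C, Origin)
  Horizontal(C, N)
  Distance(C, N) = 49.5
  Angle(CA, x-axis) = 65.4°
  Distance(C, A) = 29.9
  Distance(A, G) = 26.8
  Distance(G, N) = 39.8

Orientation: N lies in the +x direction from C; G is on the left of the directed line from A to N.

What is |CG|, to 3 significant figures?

52.9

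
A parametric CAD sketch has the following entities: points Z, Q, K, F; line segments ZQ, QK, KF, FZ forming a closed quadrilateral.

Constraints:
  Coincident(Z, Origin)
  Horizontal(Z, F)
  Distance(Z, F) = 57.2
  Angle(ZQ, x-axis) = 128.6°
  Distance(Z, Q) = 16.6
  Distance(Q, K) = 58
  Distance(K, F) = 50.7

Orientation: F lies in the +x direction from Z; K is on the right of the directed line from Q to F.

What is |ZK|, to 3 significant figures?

41.5

Checks: |QK| = 58.00 ✓; |KF| = 50.70 ✓.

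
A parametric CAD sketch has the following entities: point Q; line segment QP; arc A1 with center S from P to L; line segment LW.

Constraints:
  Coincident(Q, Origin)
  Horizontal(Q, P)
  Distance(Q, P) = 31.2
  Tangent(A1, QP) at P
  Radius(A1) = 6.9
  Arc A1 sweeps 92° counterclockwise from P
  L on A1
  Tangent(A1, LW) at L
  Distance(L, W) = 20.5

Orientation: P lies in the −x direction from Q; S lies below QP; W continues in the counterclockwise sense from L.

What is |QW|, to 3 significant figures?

46.5

On A1, P sits at bearing 90° from S; a 92° counterclockwise sweep puts L at bearing 182°, so L = S + 6.9·(cos 182°, sin 182°) = (-38.1, -7.14). A1 meets LW tangentially, so SL is at right angles to LW, so LW runs along (−sin 182°, cos 182°); with |LW| = 20.5, W = (-37.4, -27.6). Then |QW| = |W − Q| = 46.5.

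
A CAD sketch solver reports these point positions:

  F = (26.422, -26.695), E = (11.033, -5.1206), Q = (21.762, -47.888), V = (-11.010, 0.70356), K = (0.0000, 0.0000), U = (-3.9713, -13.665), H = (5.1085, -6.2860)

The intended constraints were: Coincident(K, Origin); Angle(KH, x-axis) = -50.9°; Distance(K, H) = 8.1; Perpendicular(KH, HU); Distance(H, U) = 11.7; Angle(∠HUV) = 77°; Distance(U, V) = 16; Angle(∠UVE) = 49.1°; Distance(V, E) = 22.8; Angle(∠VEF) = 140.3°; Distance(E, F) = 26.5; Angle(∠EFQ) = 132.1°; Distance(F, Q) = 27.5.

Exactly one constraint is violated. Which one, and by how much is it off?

Distance(F, Q) = 27.5 — off by 5.80.

K = (0.00, 0.00) ✓; KH at -50.90° ✓; |KH| = 8.100 ✓; ∠(KH, HU) = 90.00° ✓; |HU| = 11.70 ✓; ∠HUV = 77.00° ✓; |UV| = 16.00 ✓; ∠UVE = 49.10° ✓; |VE| = 22.80 ✓; ∠VEF = 140.3° ✓; |EF| = 26.50 ✓; ∠EFQ = 132.1° ✓; |FQ| = 21.70 ✗.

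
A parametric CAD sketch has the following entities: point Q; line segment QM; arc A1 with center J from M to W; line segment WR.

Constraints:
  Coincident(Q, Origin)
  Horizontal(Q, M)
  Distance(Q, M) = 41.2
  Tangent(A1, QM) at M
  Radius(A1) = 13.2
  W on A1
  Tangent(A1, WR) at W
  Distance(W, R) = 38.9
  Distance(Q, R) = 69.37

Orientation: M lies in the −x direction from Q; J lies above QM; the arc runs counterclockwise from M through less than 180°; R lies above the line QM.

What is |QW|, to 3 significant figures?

34.1

Q is at the origin; QM is horizontal with |QM| = 41.2 and M on the −x side, so M = (-41.2, 0.00). The tangent condition forces JM to be normal to QM, so J = M + (0, 13.2) = (-41.2, 13.2). Since JW ⟂ WR (tangency), |JR| = √(13.2² + 38.9²) = 41.1 regardless of where W sits on A1. So R lies on both circle(Q, 69.37) and circle(J, 41.1); the above-QM intersection is R = (-43.3, 54.2). W is the foot of the tangent from R: W = (-28.9, 18.1).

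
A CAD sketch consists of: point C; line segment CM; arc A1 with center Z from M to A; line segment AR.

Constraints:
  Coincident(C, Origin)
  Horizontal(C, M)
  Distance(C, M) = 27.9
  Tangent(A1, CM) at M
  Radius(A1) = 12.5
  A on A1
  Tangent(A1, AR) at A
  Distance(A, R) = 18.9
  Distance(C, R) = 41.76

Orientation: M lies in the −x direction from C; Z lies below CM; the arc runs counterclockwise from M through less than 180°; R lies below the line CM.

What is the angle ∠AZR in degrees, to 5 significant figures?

56.520°

C is at the origin; C and M share the same y with |CM| = 27.9 and M on the −x side, so M = (-27.900, 0.0000). A1 meets CM tangentially, so ZM is at right angles to CM, so Z = M + (0, -12.5) = (-27.900, -12.500). Since ZA ⟂ AR (tangency), |ZR| = √(12.5² + 18.9²) = 22.660 regardless of where A sits on A1. So R lies on both circle(C, 41.76) and circle(Z, 22.660); the below-CM intersection is R = (-23.263, -34.680). A is the foot of the tangent from R: A = (-36.694, -21.383).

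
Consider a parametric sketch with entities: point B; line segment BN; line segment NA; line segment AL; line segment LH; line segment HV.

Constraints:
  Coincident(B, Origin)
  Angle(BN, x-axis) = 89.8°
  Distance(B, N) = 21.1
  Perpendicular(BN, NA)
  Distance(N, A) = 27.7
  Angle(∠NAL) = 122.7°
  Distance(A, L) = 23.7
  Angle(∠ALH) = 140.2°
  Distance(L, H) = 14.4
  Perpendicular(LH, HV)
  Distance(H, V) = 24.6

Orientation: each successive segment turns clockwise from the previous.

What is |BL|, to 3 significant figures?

40.5

B is at the origin; BN runs at 89.8° with length 21.1, so N = (0.0737, 21.1). BN is perpendicular to NA, so NA runs at -0.200°; with |NA| = 27.7, A = (27.8, 21.0). ∠NAL = 122.7° gives AL at -57.5° from the x-axis; with |AL| = 23.7, L = (40.5, 1.01). Then |BL| = |L − B| = 40.5.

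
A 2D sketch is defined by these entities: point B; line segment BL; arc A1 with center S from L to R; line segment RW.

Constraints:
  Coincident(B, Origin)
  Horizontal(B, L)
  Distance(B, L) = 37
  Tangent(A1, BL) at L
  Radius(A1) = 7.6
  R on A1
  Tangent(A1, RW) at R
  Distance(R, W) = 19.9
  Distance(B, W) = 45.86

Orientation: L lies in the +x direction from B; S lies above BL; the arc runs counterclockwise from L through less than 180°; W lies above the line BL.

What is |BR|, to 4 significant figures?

45.21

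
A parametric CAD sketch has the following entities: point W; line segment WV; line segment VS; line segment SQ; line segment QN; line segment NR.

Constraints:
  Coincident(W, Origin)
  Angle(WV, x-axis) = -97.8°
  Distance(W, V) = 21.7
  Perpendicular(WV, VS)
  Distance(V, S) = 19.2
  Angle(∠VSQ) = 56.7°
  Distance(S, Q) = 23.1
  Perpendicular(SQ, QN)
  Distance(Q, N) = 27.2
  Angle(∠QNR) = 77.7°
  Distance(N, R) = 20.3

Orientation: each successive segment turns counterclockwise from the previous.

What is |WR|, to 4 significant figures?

31.58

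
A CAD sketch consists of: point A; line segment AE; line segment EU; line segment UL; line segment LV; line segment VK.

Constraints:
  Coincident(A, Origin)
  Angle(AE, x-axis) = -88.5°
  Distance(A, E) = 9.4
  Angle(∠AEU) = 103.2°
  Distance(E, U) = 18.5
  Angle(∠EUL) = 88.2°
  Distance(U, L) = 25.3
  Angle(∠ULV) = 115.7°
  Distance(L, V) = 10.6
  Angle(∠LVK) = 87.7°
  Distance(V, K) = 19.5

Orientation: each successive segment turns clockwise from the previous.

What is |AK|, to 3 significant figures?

3.77

A is at the origin; AE runs at -88.5° with length 9.4, so E = (0.246, -9.40). ∠AEU = 103.2° gives EU at -165° from the x-axis; with |EU| = 18.5, U = (-17.6, -14.1). ∠EUL = 88.2° gives UL at 103° from the x-axis; with |UL| = 25.3, L = (-23.3, 10.6). ∠ULV = 115.7° gives LV at 38.6° from the x-axis; with |LV| = 10.6, V = (-15.0, 17.2). ∠LVK = 87.7° gives VK at -53.7° from the x-axis; with |VK| = 19.5, K = (-3.47, 1.47). Then |AK| = |K − A| = 3.77.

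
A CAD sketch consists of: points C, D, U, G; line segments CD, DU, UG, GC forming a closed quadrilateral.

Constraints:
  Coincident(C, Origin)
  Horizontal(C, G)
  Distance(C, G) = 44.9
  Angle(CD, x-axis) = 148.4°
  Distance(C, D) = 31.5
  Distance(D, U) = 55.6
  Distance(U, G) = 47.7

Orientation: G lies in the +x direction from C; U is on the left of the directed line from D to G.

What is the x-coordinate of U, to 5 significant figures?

22.518

Checks: |DU| = 55.60 ✓; |UG| = 47.70 ✓.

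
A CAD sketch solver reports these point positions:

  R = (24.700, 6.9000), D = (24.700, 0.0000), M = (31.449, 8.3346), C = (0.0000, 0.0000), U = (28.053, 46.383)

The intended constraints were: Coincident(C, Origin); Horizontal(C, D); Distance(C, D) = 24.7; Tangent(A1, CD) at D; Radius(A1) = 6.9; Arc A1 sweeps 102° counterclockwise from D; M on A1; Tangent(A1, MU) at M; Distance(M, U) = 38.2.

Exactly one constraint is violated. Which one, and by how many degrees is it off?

Tangent(A1, MU) at M — off by 6.90°.

C = (0.00, 0.00) ✓; C.y = 0.00, D.y = 0.00 ✓; |CD| = 24.70 ✓; ∠(RD, DC) = 90.00° ✓; |RD| = 6.900 ✓; bearing(R→M) − bearing(R→D) = 102.0° ✓; |RM| = 6.900 ✓; ∠(RM, MU) = 96.90° ✗; |MU| = 38.20 ✓.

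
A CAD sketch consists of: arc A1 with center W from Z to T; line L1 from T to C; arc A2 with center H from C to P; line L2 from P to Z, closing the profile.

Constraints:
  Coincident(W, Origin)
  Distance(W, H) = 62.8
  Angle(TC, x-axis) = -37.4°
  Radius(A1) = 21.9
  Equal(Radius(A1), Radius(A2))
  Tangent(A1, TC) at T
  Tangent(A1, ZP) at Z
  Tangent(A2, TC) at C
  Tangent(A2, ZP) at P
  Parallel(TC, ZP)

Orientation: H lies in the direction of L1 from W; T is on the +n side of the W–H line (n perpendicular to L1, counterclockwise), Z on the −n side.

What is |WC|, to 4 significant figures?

66.51

The slot axis is L1's direction at -37.4°, so u = (cos -37.4°, sin -37.4°) = (0.7944, -0.6074) and n = (−sin -37.4°, cos -37.4°) = (0.6074, 0.7944). W is at the origin and H lies 62.8 along u from W, so H = 62.8·u = (49.89, -38.14). Tangency of A1 to both parallel lines with radius 21.9 puts T and Z at W ± 21.9·n: T = (13.30, 17.40), Z = (-13.30, -17.40). Equal radii place C and P the same way about H: C = H + 21.9·n = (63.19, -20.75), P = H − 21.9·n = (36.59, -55.54). Then |WC| = |C − W| = 66.51.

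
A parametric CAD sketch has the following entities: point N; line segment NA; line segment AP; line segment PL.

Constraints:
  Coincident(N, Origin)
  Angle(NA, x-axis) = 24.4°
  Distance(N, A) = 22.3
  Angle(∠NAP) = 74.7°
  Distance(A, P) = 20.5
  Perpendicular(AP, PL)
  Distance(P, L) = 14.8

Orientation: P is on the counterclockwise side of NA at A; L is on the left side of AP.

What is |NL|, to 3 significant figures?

16.1

∠NAP = 74.7°, so AP runs at 24.4° + (180° − 74.7°) = 130° from the x-axis; with |AP| = 20.5, P = A + 20.5·(cos 130°, sin 130°) = (7.21, 25.0). The perpendicularity gives PL at right angles to AP; with |PL| = 14.8 on the left of AP, L = P + 14.8·(-0.769, -0.639) = (-4.17, 15.5). Then |NL| = |L − N| = 16.1.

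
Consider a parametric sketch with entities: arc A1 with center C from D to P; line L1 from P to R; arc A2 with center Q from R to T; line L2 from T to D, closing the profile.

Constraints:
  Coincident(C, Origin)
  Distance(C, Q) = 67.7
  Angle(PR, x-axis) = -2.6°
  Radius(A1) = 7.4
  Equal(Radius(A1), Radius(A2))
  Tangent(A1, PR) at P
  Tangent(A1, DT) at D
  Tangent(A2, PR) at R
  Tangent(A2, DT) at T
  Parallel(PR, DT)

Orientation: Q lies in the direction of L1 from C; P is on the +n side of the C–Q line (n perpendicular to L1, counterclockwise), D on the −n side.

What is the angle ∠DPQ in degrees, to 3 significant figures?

83.8°

The slot axis is L1's direction at -2.6°, so u = (cos -2.6°, sin -2.6°) = (0.999, -0.0454) and n = (−sin -2.6°, cos -2.6°) = (0.0454, 0.999). C is at the origin and Q lies 67.7 along u from C, so Q = 67.7·u = (67.6, -3.07). Tangency of A1 to both parallel lines with radius 7.4 puts P and D at C ± 7.4·n: P = (0.336, 7.39), D = (-0.336, -7.39). Then cos ∠DPQ = PD·PQ / (|PD||PQ|), giving 83.8°.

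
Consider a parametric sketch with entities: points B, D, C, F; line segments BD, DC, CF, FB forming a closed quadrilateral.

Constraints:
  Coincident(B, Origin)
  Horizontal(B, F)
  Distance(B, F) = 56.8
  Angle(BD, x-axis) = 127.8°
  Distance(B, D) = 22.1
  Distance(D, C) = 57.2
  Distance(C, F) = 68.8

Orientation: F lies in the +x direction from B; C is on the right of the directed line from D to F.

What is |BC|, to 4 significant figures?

38.21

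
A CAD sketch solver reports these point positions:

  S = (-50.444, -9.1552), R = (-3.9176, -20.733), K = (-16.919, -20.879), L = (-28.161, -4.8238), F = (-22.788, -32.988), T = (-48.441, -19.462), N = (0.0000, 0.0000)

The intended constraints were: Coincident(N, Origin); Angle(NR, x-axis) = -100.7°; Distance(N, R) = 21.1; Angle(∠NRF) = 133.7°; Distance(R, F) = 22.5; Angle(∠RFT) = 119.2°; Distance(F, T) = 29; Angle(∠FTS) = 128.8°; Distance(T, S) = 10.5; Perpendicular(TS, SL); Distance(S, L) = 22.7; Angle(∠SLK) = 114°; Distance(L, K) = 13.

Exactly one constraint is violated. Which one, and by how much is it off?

Distance(L, K) = 13 — off by 6.60.

N = (0.00, 0.00) ✓; NR at -100.7° ✓; |NR| = 21.10 ✓; ∠NRF = 133.7° ✓; |RF| = 22.50 ✓; ∠RFT = 119.2° ✓; |FT| = 29.00 ✓; ∠FTS = 128.8° ✓; |TS| = 10.50 ✓; ∠(TS, SL) = 90.00° ✓; |SL| = 22.70 ✓; ∠SLK = 114.0° ✓; |LK| = 19.60 ✗.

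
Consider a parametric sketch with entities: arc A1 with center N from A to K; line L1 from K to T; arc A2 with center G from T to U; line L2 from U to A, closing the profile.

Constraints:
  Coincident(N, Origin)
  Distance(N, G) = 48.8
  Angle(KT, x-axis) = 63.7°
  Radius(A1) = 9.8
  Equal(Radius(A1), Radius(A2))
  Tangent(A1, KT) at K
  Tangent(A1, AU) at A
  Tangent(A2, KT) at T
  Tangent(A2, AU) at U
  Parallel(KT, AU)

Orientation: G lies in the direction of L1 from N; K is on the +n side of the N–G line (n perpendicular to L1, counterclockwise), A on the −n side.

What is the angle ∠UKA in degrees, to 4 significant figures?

68.12°

Tangency of A1 to both parallel lines with radius 9.8 puts K and A at N ± 9.8·n: K = (-8.786, 4.342), A = (8.786, -4.342). Equal radii place T and U the same way about G: T = G + 9.8·n = (12.84, 48.09), U = G − 9.8·n = (30.41, 39.41). Then cos ∠UKA = KU·KA / (|KU||KA|), giving 68.12°.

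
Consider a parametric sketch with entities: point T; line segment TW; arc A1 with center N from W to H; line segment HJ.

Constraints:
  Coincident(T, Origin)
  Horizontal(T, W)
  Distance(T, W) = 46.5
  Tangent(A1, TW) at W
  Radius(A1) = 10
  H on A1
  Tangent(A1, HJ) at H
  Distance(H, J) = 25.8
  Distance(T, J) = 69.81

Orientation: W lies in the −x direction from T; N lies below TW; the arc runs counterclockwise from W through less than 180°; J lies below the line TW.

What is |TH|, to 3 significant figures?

56.9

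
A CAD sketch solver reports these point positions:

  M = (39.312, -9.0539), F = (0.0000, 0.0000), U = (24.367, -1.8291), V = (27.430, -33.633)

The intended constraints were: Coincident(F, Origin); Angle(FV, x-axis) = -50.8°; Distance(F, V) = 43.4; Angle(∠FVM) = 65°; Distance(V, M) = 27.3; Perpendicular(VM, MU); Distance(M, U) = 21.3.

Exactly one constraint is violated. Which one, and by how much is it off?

Distance(M, U) = 21.3 — off by 4.70.

F = (0.00, 0.00) ✓; FV at -50.80° ✓; |FV| = 43.40 ✓; ∠FVM = 65.00° ✓; |VM| = 27.30 ✓; ∠(VM, MU) = 90.00° ✓; |MU| = 16.60 ✗.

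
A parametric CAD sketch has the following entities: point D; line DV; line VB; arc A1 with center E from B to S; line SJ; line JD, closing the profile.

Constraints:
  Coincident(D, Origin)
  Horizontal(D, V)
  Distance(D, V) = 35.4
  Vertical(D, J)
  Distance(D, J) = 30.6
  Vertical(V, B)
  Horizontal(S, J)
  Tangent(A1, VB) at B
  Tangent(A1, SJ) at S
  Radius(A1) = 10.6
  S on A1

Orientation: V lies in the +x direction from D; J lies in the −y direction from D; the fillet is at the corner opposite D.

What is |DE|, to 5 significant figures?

31.860

D is at the origin; DV is horizontal with |DV| = 35.4 and V on the +x side, so V = (35.400, 0.0000). DJ is vertical with |DJ| = 30.6 and J on the −y side, so J = (0.0000, -30.600). The virtual corner opposite D is at (35.400, -30.600). A1 meets VB tangentially, so EB is at right angles to VB and A1 meets SJ tangentially, so ES is at right angles to SJ, with radius 10.6, so the center E sits 10.6 in from both sides at E = (24.800, -20.000). Then |DE| = |E − D| = 31.860.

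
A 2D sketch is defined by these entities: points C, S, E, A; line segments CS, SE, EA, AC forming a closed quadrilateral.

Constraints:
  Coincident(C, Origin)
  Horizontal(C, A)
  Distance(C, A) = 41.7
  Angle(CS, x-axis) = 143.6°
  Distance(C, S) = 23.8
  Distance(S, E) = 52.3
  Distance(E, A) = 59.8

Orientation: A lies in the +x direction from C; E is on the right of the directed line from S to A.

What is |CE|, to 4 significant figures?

36.87

C is at the origin; CA is horizontal with |CA| = 41.7 and A in +x, so A = (41.7, 0). CS runs at 143.6° with |CS| = 23.8, so S = (-19.16, 14.12). E is determined by |SE| = 52.3 and |EA| = 59.8 together: it lies at the intersection of circle(S, 52.3) and circle(A, 59.8). With |SA| = 62.47, the foot of the radical line on SA is 24.51 from S and the perpendicular offset is √(52.3² − 24.51²) = 46.20. Taking the right-of-SA solution: E = (-5.728, -36.42).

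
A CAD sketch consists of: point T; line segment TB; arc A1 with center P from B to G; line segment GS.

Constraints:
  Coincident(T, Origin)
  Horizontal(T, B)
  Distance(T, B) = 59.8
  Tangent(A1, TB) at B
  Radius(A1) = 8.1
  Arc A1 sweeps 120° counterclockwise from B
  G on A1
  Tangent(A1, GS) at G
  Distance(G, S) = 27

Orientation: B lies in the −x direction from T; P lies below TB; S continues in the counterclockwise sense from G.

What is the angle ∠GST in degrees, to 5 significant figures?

86.318°

T is at the origin; T and B share the same y with |TB| = 59.8 and B on the −x side, so B = (-59.800, 0.0000). The tangent condition forces PB to be normal to TB, so P = B + (0, -8.1) = (-59.800, -8.1000). On A1, B sits at bearing 90° from P; a 120° counterclockwise sweep puts G at bearing 210°, so G = P + 8.1·(cos 210°, sin 210°) = (-66.815, -12.150). A1 meets GS tangentially, so PG is at right angles to GS, so GS runs along (−sin 210°, cos 210°); with |GS| = 27.0, S = (-53.315, -35.533). Then cos ∠GST = SG·ST / (|SG||ST|), giving 86.318°.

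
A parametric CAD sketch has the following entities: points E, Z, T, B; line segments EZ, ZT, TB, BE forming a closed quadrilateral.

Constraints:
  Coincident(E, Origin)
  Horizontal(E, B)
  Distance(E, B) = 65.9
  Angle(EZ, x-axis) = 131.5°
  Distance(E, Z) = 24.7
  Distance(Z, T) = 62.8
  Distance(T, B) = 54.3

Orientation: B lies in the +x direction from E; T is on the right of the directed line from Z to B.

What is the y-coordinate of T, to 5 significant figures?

-31.481

Checks: |ZT| = 62.80 ✓; |TB| = 54.30 ✓.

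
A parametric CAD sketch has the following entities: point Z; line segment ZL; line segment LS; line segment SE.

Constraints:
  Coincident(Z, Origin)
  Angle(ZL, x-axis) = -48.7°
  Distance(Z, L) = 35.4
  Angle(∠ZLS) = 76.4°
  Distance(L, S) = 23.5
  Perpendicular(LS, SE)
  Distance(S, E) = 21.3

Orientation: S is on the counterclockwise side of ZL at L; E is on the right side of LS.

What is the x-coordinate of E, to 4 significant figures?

54.30

∠ZLS = 76.4°, so LS runs at -48.7° + (180° − 76.4°) = 54.90° from the x-axis; with |LS| = 23.5, S = L + 23.5·(cos 54.90°, sin 54.90°) = (36.88, -7.368). LS is perpendicular to SE; with |SE| = 21.3 on the right of LS, E = S + 21.3·(0.8181, -0.5750) = (54.30, -19.62). So E.x = 54.30.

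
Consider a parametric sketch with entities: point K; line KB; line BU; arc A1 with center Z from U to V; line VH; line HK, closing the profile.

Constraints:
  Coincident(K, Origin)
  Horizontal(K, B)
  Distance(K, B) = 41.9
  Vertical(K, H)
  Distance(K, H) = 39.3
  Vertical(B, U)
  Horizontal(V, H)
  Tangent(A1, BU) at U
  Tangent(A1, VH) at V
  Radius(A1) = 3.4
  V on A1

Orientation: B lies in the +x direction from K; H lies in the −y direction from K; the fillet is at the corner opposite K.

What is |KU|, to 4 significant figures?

55.18

K is at the origin; K and B share the same y with |KB| = 41.9 and B on the +x side, so B = (41.90, 0.000). K and H share the same x with |KH| = 39.3 and H on the −y side, so H = (0.000, -39.30). The virtual corner opposite K is at (41.90, -39.30). The tangent condition forces ZU to be normal to BU and tangency of A1 to VH means the radius ZV is perpendicular to VH, with radius 3.4, so the center Z sits 3.4 in from both sides at Z = (38.50, -35.90). That places the tangent points at U = (41.90, -35.90) on BU and V = (38.50, -39.30) on VH. Then |KU| = |U − K| = 55.18.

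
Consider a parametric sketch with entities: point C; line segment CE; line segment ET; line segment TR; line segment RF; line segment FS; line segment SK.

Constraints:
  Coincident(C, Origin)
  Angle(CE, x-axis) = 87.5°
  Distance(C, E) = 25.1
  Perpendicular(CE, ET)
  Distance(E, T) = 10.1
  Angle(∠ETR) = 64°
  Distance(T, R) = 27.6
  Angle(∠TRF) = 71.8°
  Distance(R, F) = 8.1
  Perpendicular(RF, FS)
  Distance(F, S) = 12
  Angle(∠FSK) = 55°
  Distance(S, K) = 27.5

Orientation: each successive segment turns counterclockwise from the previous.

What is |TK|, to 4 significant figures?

37.82

The perpendicularity gives FS at right angles to RF, so FS runs at 131.7°; with |FS| = 12.0, S = (0.07494, 14.55). ∠FSK = 55.0° gives SK at -103.3° from the x-axis; with |SK| = 27.5, K = (-6.251, -12.21). Then |TK| = |K − T| = 37.82.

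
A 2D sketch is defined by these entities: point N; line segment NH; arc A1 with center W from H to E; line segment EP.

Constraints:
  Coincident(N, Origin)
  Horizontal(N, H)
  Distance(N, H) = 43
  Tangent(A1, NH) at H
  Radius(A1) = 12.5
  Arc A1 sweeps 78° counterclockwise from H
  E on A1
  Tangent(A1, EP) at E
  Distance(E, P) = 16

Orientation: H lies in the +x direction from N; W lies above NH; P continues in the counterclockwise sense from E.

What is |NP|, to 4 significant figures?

63.89

N is at the origin; NH is horizontal with |NH| = 43.0 and H on the +x side, so H = (43.00, 0.000). The tangent condition forces WH to be normal to NH, so W = H + (0, 12.5) = (43.00, 12.50). On A1, H sits at bearing -90° from W; a 78° counterclockwise sweep puts E at bearing -12°, so E = W + 12.5·(cos -12°, sin -12°) = (55.23, 9.901). Since A1 is tangent to EP there, WE ⟂ EP, so EP runs along (−sin -12°, cos -12°); with |EP| = 16.0, P = (58.55, 25.55). Then |NP| = |P − N| = 63.89.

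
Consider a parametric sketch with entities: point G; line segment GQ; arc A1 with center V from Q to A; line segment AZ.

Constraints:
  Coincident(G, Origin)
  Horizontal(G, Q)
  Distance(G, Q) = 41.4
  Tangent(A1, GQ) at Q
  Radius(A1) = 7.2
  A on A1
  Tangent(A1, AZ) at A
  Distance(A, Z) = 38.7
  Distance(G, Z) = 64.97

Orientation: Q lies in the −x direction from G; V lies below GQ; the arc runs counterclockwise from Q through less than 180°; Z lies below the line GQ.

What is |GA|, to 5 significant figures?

49.195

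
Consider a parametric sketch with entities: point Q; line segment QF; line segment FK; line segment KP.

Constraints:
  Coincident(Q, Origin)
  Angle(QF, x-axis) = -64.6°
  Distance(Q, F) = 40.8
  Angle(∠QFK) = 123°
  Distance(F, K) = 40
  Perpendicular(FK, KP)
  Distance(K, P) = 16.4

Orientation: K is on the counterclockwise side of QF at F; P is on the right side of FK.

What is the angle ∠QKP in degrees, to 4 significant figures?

118.8°

∠QFK = 123.0°, so FK runs at -64.6° + (180° − 123.0°) = -7.600° from the x-axis; with |FK| = 40.0, K = F + 40.0·(cos -7.600°, sin -7.600°) = (57.15, -42.15). FK ⟂ KP; with |KP| = 16.4 on the right of FK, P = K + 16.4·(-0.1323, -0.9912) = (54.98, -58.40). Then cos ∠QKP = KQ·KP / (|KQ||KP|), giving 118.8°.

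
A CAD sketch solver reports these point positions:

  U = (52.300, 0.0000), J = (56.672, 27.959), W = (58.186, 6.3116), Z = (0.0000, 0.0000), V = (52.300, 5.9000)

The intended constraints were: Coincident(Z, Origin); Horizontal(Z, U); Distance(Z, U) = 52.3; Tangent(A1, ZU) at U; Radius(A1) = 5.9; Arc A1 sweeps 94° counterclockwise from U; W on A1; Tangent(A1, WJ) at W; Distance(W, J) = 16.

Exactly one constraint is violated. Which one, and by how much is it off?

Distance(W, J) = 16 — off by 5.70.

Z = (0.00, 0.00) ✓; Z.y = 0.00, U.y = 0.00 ✓; |ZU| = 52.30 ✓; ∠(VU, UZ) = 90.00° ✓; |VU| = 5.900 ✓; bearing(V→W) − bearing(V→U) = 94.00° ✓; |VW| = 5.900 ✓; ∠(VW, WJ) = 90.00° ✓; |WJ| = 21.70 ✗.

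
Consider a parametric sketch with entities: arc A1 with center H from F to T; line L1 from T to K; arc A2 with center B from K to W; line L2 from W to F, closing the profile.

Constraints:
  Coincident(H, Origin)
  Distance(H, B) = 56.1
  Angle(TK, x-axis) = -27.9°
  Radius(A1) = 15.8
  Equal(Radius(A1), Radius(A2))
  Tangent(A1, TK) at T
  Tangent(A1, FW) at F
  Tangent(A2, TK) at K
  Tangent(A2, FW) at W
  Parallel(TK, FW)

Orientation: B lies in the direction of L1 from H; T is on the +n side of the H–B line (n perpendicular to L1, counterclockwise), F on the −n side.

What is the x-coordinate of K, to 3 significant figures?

57.0

Tangency of A1 to both parallel lines with radius 15.8 puts T and F at H ± 15.8·n: T = (7.39, 14.0), F = (-7.39, -14.0). Equal radii place K and W the same way about B: K = B + 15.8·n = (57.0, -12.3), W = B − 15.8·n = (42.2, -40.2). So K.x = 57.0.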